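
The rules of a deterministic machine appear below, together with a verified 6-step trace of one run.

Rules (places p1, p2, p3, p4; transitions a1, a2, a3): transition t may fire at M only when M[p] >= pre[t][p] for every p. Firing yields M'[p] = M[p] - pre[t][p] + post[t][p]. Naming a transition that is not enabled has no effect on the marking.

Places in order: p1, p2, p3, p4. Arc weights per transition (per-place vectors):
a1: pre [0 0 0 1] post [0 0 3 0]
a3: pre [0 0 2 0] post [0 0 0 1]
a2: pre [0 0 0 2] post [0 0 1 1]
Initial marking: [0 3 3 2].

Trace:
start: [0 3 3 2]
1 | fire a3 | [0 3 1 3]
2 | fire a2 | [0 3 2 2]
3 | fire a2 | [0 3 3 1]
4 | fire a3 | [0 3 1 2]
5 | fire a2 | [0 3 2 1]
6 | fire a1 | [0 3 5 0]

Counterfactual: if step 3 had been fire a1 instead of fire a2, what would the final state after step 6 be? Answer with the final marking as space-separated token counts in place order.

0 3 7 0

(re-executing from step 3 with the substitution; state before step 3: [0 3 2 2])
3 | fire a1 | [0 3 5 1]
4 | fire a3 | [0 3 3 2]
5 | fire a2 | [0 3 4 1]
6 | fire a1 | [0 3 7 0]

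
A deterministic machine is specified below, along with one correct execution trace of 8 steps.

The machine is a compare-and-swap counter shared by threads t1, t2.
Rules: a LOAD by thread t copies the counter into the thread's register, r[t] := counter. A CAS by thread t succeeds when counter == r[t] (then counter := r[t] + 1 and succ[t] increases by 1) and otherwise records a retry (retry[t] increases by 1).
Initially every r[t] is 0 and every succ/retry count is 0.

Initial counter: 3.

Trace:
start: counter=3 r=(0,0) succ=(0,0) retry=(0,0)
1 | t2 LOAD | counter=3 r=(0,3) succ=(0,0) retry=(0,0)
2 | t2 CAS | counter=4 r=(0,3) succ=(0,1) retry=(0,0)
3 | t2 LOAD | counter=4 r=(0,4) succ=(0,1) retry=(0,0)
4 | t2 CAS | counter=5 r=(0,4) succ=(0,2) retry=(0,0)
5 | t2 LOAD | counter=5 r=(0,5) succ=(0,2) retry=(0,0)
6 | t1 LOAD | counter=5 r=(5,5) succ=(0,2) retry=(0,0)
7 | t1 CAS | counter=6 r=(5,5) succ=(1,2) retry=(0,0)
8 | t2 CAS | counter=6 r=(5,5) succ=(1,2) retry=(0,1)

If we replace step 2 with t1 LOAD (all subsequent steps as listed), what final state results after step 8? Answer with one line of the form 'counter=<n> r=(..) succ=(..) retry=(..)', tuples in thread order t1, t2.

counter=5 r=(4,4) succ=(1,1) retry=(0,1)

(re-executing from step 2 with the substitution; state before step 2: counter=3 r=(0,3) succ=(0,0) retry=(0,0))
2 | t1 LOAD | counter=3 r=(3,3) succ=(0,0) retry=(0,0)
3 | t2 LOAD | counter=3 r=(3,3) succ=(0,0) retry=(0,0)
4 | t2 CAS | counter=4 r=(3,3) succ=(0,1) retry=(0,0)
5 | t2 LOAD | counter=4 r=(3,4) succ=(0,1) retry=(0,0)
6 | t1 LOAD | counter=4 r=(4,4) succ=(0,1) retry=(0,0)
7 | t1 CAS | counter=5 r=(4,4) succ=(1,1) retry=(0,0)
8 | t2 CAS | counter=5 r=(4,4) succ=(1,1) retry=(0,1)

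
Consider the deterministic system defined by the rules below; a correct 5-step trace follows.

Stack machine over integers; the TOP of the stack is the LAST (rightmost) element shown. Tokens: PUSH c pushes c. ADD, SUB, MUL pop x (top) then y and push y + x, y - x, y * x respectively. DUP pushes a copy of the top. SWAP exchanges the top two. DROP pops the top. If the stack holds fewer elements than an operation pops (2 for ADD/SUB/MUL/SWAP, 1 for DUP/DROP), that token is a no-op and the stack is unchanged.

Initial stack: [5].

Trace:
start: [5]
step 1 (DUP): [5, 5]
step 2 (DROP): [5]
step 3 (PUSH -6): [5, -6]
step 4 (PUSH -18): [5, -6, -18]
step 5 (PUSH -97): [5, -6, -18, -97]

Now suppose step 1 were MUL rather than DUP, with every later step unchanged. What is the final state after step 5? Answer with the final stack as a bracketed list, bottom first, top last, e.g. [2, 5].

(re-executing from step 1 with the substitution; state before step 1: [5])
step 1 (MUL): [5]
step 2 (DROP): []
step 3 (PUSH -6): [-6]
step 4 (PUSH -18): [-6, -18]
step 5 (PUSH -97): [-6, -18, -97]

[-6, -18, -97]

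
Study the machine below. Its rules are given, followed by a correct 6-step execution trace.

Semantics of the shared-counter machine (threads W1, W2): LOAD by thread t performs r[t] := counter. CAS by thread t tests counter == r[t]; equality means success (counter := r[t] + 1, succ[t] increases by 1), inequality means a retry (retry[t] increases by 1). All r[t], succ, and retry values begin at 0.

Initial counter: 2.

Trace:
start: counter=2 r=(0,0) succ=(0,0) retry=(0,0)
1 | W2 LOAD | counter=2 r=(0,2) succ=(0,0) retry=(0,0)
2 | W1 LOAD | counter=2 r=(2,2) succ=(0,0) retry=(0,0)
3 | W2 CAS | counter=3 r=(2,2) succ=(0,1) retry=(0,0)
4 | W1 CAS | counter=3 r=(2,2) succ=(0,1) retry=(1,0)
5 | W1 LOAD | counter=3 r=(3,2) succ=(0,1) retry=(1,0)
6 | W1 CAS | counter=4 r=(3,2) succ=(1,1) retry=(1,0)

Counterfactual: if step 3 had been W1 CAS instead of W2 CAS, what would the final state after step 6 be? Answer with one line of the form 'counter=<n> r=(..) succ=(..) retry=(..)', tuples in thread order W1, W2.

(re-executing from step 3 with the substitution; state before step 3: counter=2 r=(2,2) succ=(0,0) retry=(0,0))
3 | W1 CAS | counter=3 r=(2,2) succ=(1,0) retry=(0,0)
4 | W1 CAS | counter=3 r=(2,2) succ=(1,0) retry=(1,0)
5 | W1 LOAD | counter=3 r=(3,2) succ=(1,0) retry=(1,0)
6 | W1 CAS | counter=4 r=(3,2) succ=(2,0) retry=(1,0)

counter=4 r=(3,2) succ=(2,0) retry=(1,0)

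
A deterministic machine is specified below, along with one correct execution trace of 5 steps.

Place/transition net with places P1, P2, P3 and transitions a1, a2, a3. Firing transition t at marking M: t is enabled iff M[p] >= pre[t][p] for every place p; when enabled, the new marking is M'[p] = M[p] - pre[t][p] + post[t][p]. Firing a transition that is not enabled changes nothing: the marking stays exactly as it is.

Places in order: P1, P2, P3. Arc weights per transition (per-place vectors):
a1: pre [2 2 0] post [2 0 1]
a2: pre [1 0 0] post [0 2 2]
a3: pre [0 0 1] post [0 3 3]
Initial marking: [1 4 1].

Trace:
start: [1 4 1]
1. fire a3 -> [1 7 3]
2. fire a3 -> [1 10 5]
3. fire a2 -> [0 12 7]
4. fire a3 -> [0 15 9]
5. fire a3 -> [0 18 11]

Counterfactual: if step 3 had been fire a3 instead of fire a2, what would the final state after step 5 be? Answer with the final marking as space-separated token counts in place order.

(re-executing from step 3 with the substitution; state before step 3: [1 10 5])
3. fire a3 -> [1 13 7]
4. fire a3 -> [1 16 9]
5. fire a3 -> [1 19 11]

1 19 11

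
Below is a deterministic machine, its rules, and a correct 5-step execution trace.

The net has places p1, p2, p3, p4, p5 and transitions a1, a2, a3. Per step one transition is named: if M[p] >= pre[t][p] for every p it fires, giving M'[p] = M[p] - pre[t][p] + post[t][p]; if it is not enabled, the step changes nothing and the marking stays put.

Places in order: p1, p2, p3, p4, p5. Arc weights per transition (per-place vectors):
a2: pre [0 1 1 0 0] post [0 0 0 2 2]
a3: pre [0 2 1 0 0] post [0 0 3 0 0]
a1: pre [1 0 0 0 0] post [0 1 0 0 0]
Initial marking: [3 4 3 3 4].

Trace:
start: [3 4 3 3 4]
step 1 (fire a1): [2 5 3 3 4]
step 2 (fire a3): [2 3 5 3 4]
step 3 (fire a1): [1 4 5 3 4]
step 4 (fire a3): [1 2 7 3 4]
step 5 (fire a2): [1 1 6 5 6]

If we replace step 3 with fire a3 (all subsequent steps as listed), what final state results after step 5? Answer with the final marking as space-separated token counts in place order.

(re-executing from step 3 with the substitution; state before step 3: [2 3 5 3 4])
step 3 (fire a3): [2 1 7 3 4]
step 4 (fire a3): [2 1 7 3 4]
step 5 (fire a2): [2 0 6 5 6]

2 0 6 5 6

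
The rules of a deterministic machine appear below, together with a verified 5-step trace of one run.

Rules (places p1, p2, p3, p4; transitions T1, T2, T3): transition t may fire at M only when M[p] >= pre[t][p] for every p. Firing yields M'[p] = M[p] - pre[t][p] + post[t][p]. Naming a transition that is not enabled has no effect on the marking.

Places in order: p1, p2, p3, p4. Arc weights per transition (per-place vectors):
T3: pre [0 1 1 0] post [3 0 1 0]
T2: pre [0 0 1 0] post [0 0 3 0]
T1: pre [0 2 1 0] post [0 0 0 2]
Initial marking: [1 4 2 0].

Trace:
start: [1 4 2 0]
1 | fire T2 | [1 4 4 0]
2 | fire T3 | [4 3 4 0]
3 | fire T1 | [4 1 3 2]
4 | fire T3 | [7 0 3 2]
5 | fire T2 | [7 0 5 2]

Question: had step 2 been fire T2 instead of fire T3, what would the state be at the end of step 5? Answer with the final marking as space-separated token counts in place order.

(re-executing from step 2 with the substitution; state before step 2: [1 4 4 0])
2 | fire T2 | [1 4 6 0]
3 | fire T1 | [1 2 5 2]
4 | fire T3 | [4 1 5 2]
5 | fire T2 | [4 1 7 2]

4 1 7 2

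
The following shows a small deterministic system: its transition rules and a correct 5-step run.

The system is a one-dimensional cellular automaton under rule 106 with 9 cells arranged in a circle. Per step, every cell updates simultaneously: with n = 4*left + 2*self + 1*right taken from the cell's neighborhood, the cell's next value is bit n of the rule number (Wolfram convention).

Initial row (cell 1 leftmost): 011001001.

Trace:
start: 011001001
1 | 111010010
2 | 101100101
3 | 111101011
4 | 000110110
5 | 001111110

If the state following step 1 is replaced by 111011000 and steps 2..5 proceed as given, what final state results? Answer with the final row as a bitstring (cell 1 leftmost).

010101110

state after step 1 := 111011000
2 | 101111001
3 | 111001011
4 | 001010110
5 | 010101110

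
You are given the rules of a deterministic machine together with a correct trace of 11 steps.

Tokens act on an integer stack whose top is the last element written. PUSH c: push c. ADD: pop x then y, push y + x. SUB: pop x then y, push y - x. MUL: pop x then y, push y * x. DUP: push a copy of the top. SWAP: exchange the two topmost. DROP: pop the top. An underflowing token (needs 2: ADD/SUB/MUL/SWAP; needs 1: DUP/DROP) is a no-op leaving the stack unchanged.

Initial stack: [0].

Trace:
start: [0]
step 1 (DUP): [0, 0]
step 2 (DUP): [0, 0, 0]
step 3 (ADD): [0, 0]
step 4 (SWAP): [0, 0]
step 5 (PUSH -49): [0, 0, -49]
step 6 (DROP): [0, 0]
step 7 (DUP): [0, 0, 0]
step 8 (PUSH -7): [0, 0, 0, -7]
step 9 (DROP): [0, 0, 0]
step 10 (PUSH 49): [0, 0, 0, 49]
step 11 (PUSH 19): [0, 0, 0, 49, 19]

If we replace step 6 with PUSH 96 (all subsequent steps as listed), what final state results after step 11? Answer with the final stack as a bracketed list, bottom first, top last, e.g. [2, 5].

(re-executing from step 6 with the substitution; state before step 6: [0, 0, -49])
step 6 (PUSH 96): [0, 0, -49, 96]
step 7 (DUP): [0, 0, -49, 96, 96]
step 8 (PUSH -7): [0, 0, -49, 96, 96, -7]
step 9 (DROP): [0, 0, -49, 96, 96]
step 10 (PUSH 49): [0, 0, -49, 96, 96, 49]
step 11 (PUSH 19): [0, 0, -49, 96, 96, 49, 19]

[0, 0, -49, 96, 96, 49, 19]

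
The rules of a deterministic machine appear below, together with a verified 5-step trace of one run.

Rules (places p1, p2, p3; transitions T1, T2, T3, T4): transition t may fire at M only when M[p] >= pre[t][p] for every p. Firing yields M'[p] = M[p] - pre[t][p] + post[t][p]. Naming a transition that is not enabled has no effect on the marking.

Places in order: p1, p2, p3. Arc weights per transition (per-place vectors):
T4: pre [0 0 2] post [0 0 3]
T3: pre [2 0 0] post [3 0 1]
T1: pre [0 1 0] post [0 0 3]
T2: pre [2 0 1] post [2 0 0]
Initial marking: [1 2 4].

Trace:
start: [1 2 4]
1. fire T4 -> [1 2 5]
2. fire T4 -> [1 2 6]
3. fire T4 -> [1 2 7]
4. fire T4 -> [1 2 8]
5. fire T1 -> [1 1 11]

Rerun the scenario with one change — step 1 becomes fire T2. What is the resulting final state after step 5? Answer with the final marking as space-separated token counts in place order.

(re-executing from step 1 with the substitution; state before step 1: [1 2 4])
1. fire T2 -> [1 2 4]
2. fire T4 -> [1 2 5]
3. fire T4 -> [1 2 6]
4. fire T4 -> [1 2 7]
5. fire T1 -> [1 1 10]

1 1 10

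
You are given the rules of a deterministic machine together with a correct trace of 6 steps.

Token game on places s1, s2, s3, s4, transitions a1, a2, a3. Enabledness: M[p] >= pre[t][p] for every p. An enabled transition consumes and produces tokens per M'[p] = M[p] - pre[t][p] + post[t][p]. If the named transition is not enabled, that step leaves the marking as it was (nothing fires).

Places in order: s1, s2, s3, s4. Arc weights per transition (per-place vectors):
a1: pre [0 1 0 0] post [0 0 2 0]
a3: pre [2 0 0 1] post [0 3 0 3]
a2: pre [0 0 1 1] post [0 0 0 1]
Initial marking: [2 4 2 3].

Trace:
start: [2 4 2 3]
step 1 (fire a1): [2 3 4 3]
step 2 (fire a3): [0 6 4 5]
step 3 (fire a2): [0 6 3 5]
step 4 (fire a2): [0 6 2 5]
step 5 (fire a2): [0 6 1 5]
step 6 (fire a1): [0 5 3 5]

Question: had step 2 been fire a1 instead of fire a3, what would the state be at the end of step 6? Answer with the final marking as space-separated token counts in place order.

(re-executing from step 2 with the substitution; state before step 2: [2 3 4 3])
step 2 (fire a1): [2 2 6 3]
step 3 (fire a2): [2 2 5 3]
step 4 (fire a2): [2 2 4 3]
step 5 (fire a2): [2 2 3 3]
step 6 (fire a1): [2 1 5 3]

2 1 5 3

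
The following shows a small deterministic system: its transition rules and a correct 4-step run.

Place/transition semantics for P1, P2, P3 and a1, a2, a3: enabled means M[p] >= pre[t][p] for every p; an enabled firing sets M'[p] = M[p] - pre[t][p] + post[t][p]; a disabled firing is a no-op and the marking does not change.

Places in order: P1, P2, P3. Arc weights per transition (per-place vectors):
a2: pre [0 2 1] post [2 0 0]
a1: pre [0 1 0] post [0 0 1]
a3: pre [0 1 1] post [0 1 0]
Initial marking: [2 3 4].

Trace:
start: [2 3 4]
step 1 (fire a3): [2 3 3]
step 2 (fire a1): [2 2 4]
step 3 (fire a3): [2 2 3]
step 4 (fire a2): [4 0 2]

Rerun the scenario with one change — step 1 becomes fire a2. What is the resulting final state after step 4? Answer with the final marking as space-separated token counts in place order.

4 0 4

(re-executing from step 1 with the substitution; state before step 1: [2 3 4])
step 1 (fire a2): [4 1 3]
step 2 (fire a1): [4 0 4]
step 3 (fire a3): [4 0 4]
step 4 (fire a2): [4 0 4]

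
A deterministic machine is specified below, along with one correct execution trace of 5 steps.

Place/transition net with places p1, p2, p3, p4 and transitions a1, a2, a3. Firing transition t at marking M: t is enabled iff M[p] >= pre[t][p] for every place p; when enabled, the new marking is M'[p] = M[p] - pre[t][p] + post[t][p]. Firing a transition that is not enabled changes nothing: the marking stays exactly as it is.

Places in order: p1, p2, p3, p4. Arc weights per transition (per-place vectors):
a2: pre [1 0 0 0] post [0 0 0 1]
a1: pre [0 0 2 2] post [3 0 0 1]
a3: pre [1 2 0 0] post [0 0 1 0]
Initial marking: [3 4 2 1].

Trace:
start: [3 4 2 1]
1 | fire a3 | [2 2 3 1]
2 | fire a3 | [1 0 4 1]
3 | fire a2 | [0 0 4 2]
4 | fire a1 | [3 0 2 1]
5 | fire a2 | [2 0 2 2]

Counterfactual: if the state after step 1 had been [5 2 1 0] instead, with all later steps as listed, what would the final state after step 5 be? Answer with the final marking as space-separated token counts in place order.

state after step 1 := [5 2 1 0]
2 | fire a3 | [4 0 2 0]
3 | fire a2 | [3 0 2 1]
4 | fire a1 | [3 0 2 1]
5 | fire a2 | [2 0 2 2]

2 0 2 2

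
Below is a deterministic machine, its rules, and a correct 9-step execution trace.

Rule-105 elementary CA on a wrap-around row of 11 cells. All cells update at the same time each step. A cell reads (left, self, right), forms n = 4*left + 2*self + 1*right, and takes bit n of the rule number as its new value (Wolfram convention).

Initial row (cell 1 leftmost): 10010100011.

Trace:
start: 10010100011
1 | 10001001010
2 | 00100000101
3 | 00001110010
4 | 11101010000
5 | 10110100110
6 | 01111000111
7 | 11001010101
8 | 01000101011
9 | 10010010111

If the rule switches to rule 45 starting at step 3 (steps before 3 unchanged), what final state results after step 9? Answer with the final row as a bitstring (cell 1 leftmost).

00101100101

(re-executing steps 3..9 under rule 45; state before step 3: 00100000101)
3 | 00101110111
4 | 00111001100
5 | 10100001001
6 | 01101101001
7 | 11011011001
8 | 00110110001
9 | 00101100101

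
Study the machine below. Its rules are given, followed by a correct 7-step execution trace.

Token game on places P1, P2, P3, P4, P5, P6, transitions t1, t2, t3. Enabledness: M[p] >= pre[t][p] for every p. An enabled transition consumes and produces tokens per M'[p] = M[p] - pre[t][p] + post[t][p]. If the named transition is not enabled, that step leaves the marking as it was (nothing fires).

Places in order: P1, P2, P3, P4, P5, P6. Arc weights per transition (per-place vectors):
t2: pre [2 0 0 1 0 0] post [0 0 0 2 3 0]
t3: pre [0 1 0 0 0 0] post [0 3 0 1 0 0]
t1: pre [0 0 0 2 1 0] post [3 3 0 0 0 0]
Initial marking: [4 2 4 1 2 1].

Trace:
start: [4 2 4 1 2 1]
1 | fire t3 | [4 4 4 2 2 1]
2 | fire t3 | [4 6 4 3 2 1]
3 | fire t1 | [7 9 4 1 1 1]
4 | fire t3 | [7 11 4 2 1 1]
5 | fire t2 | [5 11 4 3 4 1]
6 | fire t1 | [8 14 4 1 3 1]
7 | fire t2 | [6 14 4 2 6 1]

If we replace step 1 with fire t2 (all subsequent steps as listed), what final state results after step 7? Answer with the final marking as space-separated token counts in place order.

(re-executing from step 1 with the substitution; state before step 1: [4 2 4 1 2 1])
1 | fire t2 | [2 2 4 2 5 1]
2 | fire t3 | [2 4 4 3 5 1]
3 | fire t1 | [5 7 4 1 4 1]
4 | fire t3 | [5 9 4 2 4 1]
5 | fire t2 | [3 9 4 3 7 1]
6 | fire t1 | [6 12 4 1 6 1]
7 | fire t2 | [4 12 4 2 9 1]

4 12 4 2 9 1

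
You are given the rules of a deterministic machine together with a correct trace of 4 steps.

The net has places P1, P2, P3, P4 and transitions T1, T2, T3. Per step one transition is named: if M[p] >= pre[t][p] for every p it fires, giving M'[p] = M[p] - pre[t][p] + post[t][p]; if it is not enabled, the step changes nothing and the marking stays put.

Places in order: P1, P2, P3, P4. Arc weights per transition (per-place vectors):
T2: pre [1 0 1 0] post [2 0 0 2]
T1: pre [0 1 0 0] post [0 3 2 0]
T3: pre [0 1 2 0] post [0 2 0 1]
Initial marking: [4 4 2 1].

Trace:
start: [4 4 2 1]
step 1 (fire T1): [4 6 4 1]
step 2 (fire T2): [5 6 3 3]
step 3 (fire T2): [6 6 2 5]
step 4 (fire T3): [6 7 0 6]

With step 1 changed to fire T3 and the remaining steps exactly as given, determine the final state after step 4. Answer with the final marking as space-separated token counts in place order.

4 5 0 2

(re-executing from step 1 with the substitution; state before step 1: [4 4 2 1])
step 1 (fire T3): [4 5 0 2]
step 2 (fire T2): [4 5 0 2]
step 3 (fire T2): [4 5 0 2]
step 4 (fire T3): [4 5 0 2]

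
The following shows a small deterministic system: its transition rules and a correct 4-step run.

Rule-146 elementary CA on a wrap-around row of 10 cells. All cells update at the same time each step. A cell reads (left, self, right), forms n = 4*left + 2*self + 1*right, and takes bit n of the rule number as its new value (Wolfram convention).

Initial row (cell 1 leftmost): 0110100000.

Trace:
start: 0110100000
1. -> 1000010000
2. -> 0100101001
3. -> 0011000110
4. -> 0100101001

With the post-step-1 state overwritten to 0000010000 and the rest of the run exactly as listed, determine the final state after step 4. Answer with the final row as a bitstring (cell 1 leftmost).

state after step 1 := 0000010000
2. -> 0000101000
3. -> 0001000100
4. -> 0010101010

0010101010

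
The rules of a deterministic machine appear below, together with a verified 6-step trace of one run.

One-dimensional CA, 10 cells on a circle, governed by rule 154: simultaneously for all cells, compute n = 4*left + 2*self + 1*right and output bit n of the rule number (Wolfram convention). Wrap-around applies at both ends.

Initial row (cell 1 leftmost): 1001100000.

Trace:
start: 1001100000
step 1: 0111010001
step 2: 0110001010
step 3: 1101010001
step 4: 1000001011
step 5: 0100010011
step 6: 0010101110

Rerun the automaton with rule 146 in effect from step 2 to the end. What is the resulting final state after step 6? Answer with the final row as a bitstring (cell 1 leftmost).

1000101010

(re-executing steps 2..6 under rule 146; state before step 2: 0111010001)
step 2: 0010001010
step 3: 0101010001
step 4: 0000001010
step 5: 0000010001
step 6: 1000101010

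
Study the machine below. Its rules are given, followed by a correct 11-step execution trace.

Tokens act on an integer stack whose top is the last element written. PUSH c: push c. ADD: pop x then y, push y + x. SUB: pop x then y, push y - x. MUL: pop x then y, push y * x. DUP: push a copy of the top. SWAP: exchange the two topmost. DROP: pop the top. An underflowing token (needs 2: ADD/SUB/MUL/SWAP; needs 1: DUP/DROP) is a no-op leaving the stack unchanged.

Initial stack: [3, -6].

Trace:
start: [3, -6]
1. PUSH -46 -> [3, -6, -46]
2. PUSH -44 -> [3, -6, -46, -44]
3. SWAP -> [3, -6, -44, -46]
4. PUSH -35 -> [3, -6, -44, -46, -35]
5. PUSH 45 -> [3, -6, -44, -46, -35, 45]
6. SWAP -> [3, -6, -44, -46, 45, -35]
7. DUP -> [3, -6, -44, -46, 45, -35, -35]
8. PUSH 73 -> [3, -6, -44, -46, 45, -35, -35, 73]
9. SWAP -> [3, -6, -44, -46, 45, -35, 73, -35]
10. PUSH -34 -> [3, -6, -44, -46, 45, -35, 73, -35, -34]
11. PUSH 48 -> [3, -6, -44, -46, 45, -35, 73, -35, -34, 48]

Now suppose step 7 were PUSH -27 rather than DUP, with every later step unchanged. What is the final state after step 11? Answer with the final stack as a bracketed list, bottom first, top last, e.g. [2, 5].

(re-executing from step 7 with the substitution; state before step 7: [3, -6, -44, -46, 45, -35])
7. PUSH -27 -> [3, -6, -44, -46, 45, -35, -27]
8. PUSH 73 -> [3, -6, -44, -46, 45, -35, -27, 73]
9. SWAP -> [3, -6, -44, -46, 45, -35, 73, -27]
10. PUSH -34 -> [3, -6, -44, -46, 45, -35, 73, -27, -34]
11. PUSH 48 -> [3, -6, -44, -46, 45, -35, 73, -27, -34, 48]

[3, -6, -44, -46, 45, -35, 73, -27, -34, 48]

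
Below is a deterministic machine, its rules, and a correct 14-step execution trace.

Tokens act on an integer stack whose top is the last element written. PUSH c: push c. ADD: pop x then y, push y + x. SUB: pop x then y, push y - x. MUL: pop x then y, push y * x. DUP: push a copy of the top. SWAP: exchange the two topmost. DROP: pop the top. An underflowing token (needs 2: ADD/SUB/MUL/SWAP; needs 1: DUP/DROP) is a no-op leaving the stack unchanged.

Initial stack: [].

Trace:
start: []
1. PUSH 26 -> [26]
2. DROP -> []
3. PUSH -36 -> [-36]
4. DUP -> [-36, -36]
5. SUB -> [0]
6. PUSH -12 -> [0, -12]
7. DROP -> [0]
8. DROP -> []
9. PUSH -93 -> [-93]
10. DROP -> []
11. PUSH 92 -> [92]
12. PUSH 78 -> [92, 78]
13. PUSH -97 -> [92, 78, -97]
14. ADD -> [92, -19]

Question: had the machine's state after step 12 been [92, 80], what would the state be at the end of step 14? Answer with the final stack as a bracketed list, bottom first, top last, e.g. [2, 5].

[92, -17]

state after step 12 := [92, 80]
13. PUSH -97 -> [92, 80, -97]
14. ADD -> [92, -17]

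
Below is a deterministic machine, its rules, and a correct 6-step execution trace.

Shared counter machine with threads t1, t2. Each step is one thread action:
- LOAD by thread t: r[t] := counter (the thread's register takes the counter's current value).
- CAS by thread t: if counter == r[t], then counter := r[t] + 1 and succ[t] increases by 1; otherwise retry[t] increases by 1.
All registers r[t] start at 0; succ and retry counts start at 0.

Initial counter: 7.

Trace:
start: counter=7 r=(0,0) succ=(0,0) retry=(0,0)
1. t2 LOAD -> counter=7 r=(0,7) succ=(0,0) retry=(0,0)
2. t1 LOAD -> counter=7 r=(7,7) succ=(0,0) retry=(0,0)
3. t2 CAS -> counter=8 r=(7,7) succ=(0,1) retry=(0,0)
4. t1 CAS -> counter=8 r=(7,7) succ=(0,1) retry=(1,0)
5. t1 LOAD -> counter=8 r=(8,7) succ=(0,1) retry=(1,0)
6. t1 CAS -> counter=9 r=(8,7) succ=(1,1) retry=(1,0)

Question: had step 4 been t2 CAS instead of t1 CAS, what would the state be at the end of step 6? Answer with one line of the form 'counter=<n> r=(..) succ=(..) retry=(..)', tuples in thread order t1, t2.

(re-executing from step 4 with the substitution; state before step 4: counter=8 r=(7,7) succ=(0,1) retry=(0,0))
4. t2 CAS -> counter=8 r=(7,7) succ=(0,1) retry=(0,1)
5. t1 LOAD -> counter=8 r=(8,7) succ=(0,1) retry=(0,1)
6. t1 CAS -> counter=9 r=(8,7) succ=(1,1) retry=(0,1)

counter=9 r=(8,7) succ=(1,1) retry=(0,1)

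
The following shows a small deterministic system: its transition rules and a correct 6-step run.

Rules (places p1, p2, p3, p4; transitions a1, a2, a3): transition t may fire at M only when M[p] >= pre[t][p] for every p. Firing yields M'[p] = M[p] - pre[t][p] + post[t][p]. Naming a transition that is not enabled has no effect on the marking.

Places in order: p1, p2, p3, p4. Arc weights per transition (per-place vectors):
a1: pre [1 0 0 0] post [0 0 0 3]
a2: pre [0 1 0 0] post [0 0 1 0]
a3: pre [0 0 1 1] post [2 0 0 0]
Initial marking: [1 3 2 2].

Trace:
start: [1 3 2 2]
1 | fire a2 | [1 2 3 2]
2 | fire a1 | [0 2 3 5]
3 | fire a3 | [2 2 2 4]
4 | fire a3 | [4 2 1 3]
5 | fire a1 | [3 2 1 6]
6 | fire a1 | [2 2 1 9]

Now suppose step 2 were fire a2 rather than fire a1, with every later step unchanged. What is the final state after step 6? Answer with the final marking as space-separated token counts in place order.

(re-executing from step 2 with the substitution; state before step 2: [1 2 3 2])
2 | fire a2 | [1 1 4 2]
3 | fire a3 | [3 1 3 1]
4 | fire a3 | [5 1 2 0]
5 | fire a1 | [4 1 2 3]
6 | fire a1 | [3 1 2 6]

3 1 2 6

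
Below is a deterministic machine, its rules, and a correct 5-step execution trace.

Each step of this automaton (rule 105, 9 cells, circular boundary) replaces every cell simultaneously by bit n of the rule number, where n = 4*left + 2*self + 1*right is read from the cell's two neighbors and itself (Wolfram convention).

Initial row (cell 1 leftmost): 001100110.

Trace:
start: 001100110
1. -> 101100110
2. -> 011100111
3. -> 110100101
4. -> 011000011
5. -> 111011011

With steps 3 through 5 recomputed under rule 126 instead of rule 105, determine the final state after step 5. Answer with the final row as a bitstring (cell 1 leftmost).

(re-executing steps 3..5 under rule 126; state before step 3: 011100111)
3. -> 110111101
4. -> 011100111
5. -> 110111101

110111101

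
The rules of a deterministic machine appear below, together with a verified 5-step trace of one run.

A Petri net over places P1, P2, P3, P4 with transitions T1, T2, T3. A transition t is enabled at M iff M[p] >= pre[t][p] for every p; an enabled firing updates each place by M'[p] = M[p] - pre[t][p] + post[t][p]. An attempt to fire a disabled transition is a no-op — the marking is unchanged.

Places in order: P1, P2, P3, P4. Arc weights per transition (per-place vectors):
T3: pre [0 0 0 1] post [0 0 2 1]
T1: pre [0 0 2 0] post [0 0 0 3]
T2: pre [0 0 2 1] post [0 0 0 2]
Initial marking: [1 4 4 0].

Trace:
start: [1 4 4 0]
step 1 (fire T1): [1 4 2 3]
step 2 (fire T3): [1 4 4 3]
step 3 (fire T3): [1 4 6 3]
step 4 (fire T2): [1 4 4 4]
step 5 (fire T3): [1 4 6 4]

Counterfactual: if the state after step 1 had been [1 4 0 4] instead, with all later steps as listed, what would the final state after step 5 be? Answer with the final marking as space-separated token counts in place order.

state after step 1 := [1 4 0 4]
step 2 (fire T3): [1 4 2 4]
step 3 (fire T3): [1 4 4 4]
step 4 (fire T2): [1 4 2 5]
step 5 (fire T3): [1 4 4 5]

1 4 4 5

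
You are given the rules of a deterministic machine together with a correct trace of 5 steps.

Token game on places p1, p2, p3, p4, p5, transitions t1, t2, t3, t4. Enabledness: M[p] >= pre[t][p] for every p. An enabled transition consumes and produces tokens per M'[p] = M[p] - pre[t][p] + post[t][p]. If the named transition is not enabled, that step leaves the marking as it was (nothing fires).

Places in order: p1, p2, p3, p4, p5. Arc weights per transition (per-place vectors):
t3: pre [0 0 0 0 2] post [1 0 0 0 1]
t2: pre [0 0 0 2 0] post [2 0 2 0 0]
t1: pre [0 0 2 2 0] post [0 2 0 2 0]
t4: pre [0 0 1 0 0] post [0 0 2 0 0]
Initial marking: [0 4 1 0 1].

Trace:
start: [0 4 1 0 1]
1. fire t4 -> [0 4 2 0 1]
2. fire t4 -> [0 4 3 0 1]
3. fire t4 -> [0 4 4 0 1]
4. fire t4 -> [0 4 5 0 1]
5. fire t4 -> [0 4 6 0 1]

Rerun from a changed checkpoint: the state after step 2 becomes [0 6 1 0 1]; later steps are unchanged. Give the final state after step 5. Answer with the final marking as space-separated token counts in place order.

state after step 2 := [0 6 1 0 1]
3. fire t4 -> [0 6 2 0 1]
4. fire t4 -> [0 6 3 0 1]
5. fire t4 -> [0 6 4 0 1]

0 6 4 0 1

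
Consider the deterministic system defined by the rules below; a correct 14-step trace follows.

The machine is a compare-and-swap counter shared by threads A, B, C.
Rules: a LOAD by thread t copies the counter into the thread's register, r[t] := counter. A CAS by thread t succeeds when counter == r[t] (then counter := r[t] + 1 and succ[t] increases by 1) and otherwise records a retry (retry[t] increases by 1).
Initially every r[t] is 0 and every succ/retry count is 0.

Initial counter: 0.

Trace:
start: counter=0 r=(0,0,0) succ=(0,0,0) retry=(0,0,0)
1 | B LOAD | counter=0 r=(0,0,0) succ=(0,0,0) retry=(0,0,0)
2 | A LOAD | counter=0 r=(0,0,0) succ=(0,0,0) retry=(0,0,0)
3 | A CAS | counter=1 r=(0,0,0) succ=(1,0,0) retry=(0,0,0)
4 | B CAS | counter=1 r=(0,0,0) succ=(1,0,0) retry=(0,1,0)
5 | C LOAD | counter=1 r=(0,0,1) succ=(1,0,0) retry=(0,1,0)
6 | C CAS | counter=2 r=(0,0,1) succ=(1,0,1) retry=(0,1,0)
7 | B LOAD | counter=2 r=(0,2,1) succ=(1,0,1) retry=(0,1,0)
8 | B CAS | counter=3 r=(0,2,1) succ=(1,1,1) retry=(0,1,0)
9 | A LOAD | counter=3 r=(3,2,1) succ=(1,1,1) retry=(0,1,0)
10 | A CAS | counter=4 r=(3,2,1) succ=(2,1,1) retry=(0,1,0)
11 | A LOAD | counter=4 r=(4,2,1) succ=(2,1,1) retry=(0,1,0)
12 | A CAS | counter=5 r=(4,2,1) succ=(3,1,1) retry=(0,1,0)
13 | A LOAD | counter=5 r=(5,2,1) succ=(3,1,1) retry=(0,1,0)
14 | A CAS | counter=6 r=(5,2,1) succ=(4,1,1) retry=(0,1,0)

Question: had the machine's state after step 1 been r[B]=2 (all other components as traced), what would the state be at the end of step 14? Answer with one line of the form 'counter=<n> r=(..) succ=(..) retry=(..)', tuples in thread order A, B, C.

counter=6 r=(5,2,1) succ=(4,1,1) retry=(0,1,0)

state after step 1 := counter=0 r=(0,2,0) succ=(0,0,0) retry=(0,0,0)
2 | A LOAD | counter=0 r=(0,2,0) succ=(0,0,0) retry=(0,0,0)
3 | A CAS | counter=1 r=(0,2,0) succ=(1,0,0) retry=(0,0,0)
4 | B CAS | counter=1 r=(0,2,0) succ=(1,0,0) retry=(0,1,0)
5 | C LOAD | counter=1 r=(0,2,1) succ=(1,0,0) retry=(0,1,0)
6 | C CAS | counter=2 r=(0,2,1) succ=(1,0,1) retry=(0,1,0)
7 | B LOAD | counter=2 r=(0,2,1) succ=(1,0,1) retry=(0,1,0)
8 | B CAS | counter=3 r=(0,2,1) succ=(1,1,1) retry=(0,1,0)
9 | A LOAD | counter=3 r=(3,2,1) succ=(1,1,1) retry=(0,1,0)
10 | A CAS | counter=4 r=(3,2,1) succ=(2,1,1) retry=(0,1,0)
11 | A LOAD | counter=4 r=(4,2,1) succ=(2,1,1) retry=(0,1,0)
12 | A CAS | counter=5 r=(4,2,1) succ=(3,1,1) retry=(0,1,0)
13 | A LOAD | counter=5 r=(5,2,1) succ=(3,1,1) retry=(0,1,0)
14 | A CAS | counter=6 r=(5,2,1) succ=(4,1,1) retry=(0,1,0)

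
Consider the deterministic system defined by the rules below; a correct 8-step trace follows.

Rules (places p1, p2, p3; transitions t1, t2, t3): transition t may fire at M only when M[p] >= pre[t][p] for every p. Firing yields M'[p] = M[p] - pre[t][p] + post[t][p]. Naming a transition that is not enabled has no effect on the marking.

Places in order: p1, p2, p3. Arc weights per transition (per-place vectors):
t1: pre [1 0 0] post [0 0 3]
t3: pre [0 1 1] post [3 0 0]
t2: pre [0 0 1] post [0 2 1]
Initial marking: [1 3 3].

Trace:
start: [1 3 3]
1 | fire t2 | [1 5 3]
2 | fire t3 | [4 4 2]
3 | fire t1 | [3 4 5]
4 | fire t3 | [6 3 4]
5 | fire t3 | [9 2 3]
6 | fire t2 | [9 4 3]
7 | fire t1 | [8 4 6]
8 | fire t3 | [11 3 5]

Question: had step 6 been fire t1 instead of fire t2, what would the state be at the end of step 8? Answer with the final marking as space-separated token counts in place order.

10 1 8

(re-executing from step 6 with the substitution; state before step 6: [9 2 3])
6 | fire t1 | [8 2 6]
7 | fire t1 | [7 2 9]
8 | fire t3 | [10 1 8]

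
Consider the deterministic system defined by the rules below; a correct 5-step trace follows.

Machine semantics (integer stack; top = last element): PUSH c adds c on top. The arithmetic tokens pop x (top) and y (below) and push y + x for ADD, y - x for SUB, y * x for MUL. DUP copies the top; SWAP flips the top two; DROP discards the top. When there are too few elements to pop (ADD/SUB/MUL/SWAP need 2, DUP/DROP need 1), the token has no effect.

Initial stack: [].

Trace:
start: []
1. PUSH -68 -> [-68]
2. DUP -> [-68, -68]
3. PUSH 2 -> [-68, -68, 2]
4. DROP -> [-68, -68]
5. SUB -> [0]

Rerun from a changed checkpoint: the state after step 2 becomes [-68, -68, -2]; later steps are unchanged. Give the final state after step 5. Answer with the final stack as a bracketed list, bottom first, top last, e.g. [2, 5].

[-68, -66]

state after step 2 := [-68, -68, -2]
3. PUSH 2 -> [-68, -68, -2, 2]
4. DROP -> [-68, -68, -2]
5. SUB -> [-68, -66]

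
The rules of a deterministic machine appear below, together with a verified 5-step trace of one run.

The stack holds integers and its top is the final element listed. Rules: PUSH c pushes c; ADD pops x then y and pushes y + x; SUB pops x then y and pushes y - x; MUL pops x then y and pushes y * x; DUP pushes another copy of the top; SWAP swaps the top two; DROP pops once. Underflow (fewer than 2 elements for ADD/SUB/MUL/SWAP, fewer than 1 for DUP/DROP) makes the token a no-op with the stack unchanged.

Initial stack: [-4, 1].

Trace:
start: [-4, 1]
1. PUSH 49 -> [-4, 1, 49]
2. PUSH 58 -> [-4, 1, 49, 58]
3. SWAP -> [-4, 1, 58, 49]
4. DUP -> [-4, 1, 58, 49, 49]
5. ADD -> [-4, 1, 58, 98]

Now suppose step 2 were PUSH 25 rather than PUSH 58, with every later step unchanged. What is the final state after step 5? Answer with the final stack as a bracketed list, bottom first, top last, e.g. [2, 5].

[-4, 1, 25, 98]

(re-executing from step 2 with the substitution; state before step 2: [-4, 1, 49])
2. PUSH 25 -> [-4, 1, 49, 25]
3. SWAP -> [-4, 1, 25, 49]
4. DUP -> [-4, 1, 25, 49, 49]
5. ADD -> [-4, 1, 25, 98]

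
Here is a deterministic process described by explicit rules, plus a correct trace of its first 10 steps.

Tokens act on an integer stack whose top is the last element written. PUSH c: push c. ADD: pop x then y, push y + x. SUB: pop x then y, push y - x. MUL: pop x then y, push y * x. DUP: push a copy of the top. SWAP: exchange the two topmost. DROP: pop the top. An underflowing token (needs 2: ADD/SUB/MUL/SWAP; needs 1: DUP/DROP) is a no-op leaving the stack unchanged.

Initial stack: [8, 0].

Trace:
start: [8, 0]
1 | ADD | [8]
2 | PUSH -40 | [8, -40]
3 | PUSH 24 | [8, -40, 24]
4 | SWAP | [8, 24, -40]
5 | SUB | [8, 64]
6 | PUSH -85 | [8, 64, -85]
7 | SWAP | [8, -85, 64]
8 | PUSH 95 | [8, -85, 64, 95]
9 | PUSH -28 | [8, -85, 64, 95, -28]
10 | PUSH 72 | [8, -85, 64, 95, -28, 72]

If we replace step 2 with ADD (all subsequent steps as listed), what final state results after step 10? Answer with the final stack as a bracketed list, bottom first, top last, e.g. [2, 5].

(re-executing from step 2 with the substitution; state before step 2: [8])
2 | ADD | [8]
3 | PUSH 24 | [8, 24]
4 | SWAP | [24, 8]
5 | SUB | [16]
6 | PUSH -85 | [16, -85]
7 | SWAP | [-85, 16]
8 | PUSH 95 | [-85, 16, 95]
9 | PUSH -28 | [-85, 16, 95, -28]
10 | PUSH 72 | [-85, 16, 95, -28, 72]

[-85, 16, 95, -28, 72]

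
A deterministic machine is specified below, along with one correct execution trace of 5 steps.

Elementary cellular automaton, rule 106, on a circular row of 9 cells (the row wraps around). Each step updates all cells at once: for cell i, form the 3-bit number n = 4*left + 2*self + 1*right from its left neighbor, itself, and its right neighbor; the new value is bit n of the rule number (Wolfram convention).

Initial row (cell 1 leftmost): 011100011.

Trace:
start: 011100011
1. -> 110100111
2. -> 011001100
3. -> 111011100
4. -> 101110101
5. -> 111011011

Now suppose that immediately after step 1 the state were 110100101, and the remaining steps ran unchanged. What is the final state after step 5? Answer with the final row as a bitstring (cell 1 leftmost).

state after step 1 := 110100101
2. -> 011001011
3. -> 111010111
4. -> 001101100
5. -> 011111100

011111100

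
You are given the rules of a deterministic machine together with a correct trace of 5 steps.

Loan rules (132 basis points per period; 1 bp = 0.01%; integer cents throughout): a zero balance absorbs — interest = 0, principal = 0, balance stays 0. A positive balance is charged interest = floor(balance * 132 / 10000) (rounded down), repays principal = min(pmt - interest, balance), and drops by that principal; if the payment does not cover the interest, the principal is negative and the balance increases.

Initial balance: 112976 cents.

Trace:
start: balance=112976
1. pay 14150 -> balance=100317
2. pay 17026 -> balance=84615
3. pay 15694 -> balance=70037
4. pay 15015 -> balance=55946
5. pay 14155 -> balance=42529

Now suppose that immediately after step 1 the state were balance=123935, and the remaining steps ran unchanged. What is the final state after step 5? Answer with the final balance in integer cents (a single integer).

67418

state after step 1 := balance=123935
2. pay 17026 -> balance=108544
3. pay 15694 -> balance=94282
4. pay 15015 -> balance=80511
5. pay 14155 -> balance=67418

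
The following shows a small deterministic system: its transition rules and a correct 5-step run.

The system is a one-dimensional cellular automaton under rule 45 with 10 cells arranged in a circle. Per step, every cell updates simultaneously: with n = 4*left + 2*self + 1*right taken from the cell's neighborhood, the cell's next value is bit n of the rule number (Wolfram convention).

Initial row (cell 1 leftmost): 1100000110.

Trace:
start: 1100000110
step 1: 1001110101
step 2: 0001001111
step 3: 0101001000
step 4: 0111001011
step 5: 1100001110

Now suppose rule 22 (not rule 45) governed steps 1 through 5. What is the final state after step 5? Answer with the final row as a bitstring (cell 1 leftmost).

(re-executing steps 1..5 under rule 22; state before step 1: 1100000110)
step 1: 0010001000
step 2: 0111011100
step 3: 1000000010
step 4: 1100000110
step 5: 0010001000

0010001000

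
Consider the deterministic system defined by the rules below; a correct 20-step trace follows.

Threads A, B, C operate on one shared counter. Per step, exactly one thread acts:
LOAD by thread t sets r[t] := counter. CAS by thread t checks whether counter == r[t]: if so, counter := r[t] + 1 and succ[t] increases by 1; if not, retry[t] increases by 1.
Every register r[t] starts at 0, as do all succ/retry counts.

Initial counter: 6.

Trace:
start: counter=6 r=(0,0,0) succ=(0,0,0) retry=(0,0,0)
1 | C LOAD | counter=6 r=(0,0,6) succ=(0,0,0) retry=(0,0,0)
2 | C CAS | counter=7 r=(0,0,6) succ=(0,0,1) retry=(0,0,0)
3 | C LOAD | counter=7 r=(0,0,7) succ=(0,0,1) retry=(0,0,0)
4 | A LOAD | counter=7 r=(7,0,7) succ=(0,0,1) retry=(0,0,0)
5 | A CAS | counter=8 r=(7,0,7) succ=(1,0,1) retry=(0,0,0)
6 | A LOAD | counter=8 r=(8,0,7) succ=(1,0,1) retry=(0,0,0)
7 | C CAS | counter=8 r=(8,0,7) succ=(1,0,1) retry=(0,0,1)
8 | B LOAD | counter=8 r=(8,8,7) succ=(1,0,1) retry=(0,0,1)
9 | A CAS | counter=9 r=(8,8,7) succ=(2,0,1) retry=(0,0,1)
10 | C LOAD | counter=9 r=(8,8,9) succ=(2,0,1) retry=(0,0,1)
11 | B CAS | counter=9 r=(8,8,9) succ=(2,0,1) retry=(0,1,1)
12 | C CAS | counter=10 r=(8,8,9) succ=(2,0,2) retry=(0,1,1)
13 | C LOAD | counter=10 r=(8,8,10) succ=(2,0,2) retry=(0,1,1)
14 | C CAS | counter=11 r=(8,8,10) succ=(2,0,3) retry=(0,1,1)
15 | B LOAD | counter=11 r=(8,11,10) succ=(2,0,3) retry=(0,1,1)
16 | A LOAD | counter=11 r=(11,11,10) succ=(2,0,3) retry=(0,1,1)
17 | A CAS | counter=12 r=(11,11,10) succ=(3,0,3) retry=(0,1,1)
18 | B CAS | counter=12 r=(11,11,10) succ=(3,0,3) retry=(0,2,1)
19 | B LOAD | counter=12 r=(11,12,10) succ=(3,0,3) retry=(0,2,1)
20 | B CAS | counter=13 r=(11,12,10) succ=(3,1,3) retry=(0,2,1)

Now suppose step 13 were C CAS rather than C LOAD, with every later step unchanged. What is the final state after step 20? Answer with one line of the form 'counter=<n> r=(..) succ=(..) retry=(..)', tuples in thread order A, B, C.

counter=12 r=(10,11,9) succ=(3,1,2) retry=(0,2,3)

(re-executing from step 13 with the substitution; state before step 13: counter=10 r=(8,8,9) succ=(2,0,2) retry=(0,1,1))
13 | C CAS | counter=10 r=(8,8,9) succ=(2,0,2) retry=(0,1,2)
14 | C CAS | counter=10 r=(8,8,9) succ=(2,0,2) retry=(0,1,3)
15 | B LOAD | counter=10 r=(8,10,9) succ=(2,0,2) retry=(0,1,3)
16 | A LOAD | counter=10 r=(10,10,9) succ=(2,0,2) retry=(0,1,3)
17 | A CAS | counter=11 r=(10,10,9) succ=(3,0,2) retry=(0,1,3)
18 | B CAS | counter=11 r=(10,10,9) succ=(3,0,2) retry=(0,2,3)
19 | B LOAD | counter=11 r=(10,11,9) succ=(3,0,2) retry=(0,2,3)
20 | B CAS | counter=12 r=(10,11,9) succ=(3,1,2) retry=(0,2,3)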